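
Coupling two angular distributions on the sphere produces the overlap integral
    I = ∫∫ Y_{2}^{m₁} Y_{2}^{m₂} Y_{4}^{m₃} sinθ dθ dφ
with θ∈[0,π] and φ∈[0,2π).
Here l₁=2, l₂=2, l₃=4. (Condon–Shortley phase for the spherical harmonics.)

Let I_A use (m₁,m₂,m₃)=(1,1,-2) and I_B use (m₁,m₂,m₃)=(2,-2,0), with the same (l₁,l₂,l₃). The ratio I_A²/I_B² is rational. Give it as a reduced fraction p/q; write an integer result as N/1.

Same 2,2,4: normalisation and zero-m 3j drop out of the ratio.
A: Δ: 0! 4! 4! / 9! → 1/630; sum: t=0:+1/36 = 1/36; 3j²(2 2 4; 1 1 -2) = Δ·Π!·Σ² = 4/63  (sign +1)
B: Δ: 0! 4! 4! / 9! → 1/630; sum: t=0:+1/576 = 1/576; 3j²(2 2 4; 2 -2 0) = Δ·Π!·Σ² = 1/630  (sign +1)
I_A²/I_B² = (4/63)/(1/630) = 40/1

40/1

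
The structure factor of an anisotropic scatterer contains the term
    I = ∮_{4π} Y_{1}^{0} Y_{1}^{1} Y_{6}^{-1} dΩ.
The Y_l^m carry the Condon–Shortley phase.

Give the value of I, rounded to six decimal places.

l₃=6 ∉ [0,2] — triangle fails ⇒ I = 0

0.000000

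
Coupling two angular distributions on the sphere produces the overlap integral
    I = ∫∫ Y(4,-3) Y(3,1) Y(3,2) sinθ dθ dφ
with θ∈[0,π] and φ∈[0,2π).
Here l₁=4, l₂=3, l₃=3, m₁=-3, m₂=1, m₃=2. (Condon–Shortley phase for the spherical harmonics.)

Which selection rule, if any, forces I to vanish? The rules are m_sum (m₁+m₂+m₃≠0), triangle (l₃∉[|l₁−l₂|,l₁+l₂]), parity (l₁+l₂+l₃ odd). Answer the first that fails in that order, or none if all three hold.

none

m₁+m₂+m₃ = -3 + 1 + 2 = 0  ✓
triangle: |4−3|=1 ≤ l₃=3 ≤ 4+3=7  ✓
parity: l₁+l₂+l₃ = 10 is even  ✓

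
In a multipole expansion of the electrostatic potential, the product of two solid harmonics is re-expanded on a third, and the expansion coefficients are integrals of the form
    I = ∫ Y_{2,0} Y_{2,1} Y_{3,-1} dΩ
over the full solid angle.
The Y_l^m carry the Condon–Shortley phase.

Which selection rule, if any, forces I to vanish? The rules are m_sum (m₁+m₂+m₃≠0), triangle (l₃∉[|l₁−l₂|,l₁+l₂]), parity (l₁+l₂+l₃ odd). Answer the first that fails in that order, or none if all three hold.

Σmᵢ = 0  ✓
l₃∈[|l₁−l₂|,l₁+l₂]=[0,4], have l₃=3  ✓
Σlᵢ = 7 ⇒ odd  ✗

parity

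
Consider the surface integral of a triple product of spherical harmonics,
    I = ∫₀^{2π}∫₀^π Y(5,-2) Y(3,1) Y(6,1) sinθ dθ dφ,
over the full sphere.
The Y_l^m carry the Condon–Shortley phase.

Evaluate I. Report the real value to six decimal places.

0.080575

Rules hold: Σm=0, L=14 even, 2≤6≤8.
N = 11·7·13 = 1001
Δ = 2!·8!·4!/15! = 1/675675
Racah Σ t=0..2: t=0:+1/8640 t=1:−1/2304 t=2:+1/8640 = -7/34560
⇒ 3j(5 3 6; 0 0 0)² = 7/429, sgn -1
Racah Σ t=0..2: t=0:+1/241920 t=1:−1/8640 t=2:+1/5760 = 1/16128
⇒ 3j(5 3 6; -2 1 1)² = 5/1001, sgn -1
4πI² = N·(3j₀)²·(3jₘ)² = 35/429
I = +1·√(0.0815851/4π) = 0.08057502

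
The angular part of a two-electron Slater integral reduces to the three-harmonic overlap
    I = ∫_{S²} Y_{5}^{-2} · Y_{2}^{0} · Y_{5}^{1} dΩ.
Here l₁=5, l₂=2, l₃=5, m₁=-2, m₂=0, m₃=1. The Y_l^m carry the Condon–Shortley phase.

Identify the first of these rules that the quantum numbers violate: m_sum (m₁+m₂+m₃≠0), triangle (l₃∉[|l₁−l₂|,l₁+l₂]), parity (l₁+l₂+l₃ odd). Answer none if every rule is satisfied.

azimuthal sum: -2 + 0 + 1 = -1  ✗
3 ≤ 5 ≤ 7 (triangle on l)
L = 5 + 2 + 5 = 12 (even)

m_sum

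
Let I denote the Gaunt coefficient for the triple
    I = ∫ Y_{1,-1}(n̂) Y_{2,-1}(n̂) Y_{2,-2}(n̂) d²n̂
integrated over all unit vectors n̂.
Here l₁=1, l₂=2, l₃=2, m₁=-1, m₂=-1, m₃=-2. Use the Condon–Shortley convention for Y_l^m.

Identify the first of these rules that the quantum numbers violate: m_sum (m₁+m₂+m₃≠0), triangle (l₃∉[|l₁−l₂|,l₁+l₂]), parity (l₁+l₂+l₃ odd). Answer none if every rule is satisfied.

m_sum

m₁+m₂+m₃ = -1 − 1 − 2 = -4  ✗
triangle: |1−2|=1 ≤ l₃=2 ≤ 1+2=3
parity: l₁+l₂+l₃ = 5 is odd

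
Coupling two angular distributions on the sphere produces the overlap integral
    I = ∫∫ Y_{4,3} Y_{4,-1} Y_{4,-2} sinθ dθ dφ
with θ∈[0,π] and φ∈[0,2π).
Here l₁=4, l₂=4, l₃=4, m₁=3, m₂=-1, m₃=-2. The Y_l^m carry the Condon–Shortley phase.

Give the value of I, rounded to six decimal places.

-0.063661

Checks pass: Σm=0; 12 even; l₃=4∈[0,8].
(2·4+1)(2·4+1)(2·4+1) = 729
Δ: 4! 4! 4! / 13! → 1/450450
sum: t=0:+1/13824 t=1:−1/216 t=2:+1/64 t=3:−1/216 t=4:+1/13824 = 5/768
3j²(4 4 4; 0 0 0) = Δ·Π!·Σ² = 18/1001  (sign +1)
sum: t=0:+1/864 t=1:−1/576 = -1/1728
3j²(4 4 4; 3 -1 -2) = Δ·Π!·Σ² = 5/1287  (sign -1)
combine: 4πI² = 729·18/1001·5/1287 = 7290/143143
take √, sign -1: I = -0.06366105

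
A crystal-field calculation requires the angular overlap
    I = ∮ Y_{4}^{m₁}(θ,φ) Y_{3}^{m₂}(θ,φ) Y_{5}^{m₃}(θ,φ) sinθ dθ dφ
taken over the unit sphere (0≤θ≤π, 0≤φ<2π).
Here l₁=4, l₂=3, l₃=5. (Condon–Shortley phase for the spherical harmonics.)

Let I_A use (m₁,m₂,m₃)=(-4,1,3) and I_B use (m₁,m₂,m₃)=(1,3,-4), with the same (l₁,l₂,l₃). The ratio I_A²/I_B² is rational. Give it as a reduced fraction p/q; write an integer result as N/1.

112/135

Shared (l₁,l₂,l₃)=(4,3,5): N and (l;000)² cancel in I_A²/I_B².
A: Δ = 2!·6!·4!/13! = 1/180180; Racah Σ t=2..2: t=2:+1/5760 = 1/5760; ⇒ 3j(4 3 5; -4 1 3)² = 56/2145, sgn +1
B: Δ = 2!·6!·4!/13! = 1/180180; Racah Σ t=2..2: t=2:+1/5760 = 1/5760; ⇒ 3j(4 3 5; 1 3 -4)² = 9/286, sgn -1
I_A²/I_B² = (56/2145)/(9/286) = 112/135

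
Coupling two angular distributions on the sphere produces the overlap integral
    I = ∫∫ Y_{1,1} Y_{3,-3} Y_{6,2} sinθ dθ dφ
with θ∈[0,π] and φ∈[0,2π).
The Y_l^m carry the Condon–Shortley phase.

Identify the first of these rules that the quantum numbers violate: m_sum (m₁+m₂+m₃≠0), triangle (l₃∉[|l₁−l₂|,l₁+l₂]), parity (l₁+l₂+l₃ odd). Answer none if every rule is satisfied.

Σmᵢ = 0  ✓
l₃∈[|l₁−l₂|,l₁+l₂]=[2,4], have l₃=6  ✗
Σlᵢ = 10 ⇒ even

triangle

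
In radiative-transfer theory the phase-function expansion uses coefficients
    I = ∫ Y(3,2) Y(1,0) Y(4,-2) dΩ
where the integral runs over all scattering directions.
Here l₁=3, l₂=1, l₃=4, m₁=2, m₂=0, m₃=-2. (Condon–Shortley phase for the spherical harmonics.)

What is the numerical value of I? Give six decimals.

0.213244

Rules hold: Σm=0, L=8 even, 2≤4≤4.
N = 7·3·9 = 189
Δ = 0!·6!·2!/9! = 1/252
Racah Σ t=0..0: t=0:+1/36 = 1/36
⇒ 3j(3 1 4; 0 0 0)² = 4/63, sgn +1
Racah Σ t=0..0: t=0:+1/120 = 1/120
⇒ 3j(3 1 4; 2 0 -2)² = 1/21, sgn +1
4πI² = N·(3j₀)²·(3jₘ)² = 4/7
I = +1·√(0.571429/4π) = 0.21324362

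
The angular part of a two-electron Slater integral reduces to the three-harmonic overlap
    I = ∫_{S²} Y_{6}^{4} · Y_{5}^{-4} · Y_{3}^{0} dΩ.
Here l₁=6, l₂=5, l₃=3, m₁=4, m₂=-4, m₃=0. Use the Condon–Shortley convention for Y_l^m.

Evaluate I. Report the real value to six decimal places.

-0.139560

Rules hold: Σm=0, L=14 even, 1≤3≤11.
N = 13·11·7 = 1001
Δ = 8!·4!·2!/15! = 1/675675
Racah Σ t=3..5: t=3:−1/8640 t=4:+1/2304 t=5:−1/8640 = 7/34560
⇒ 3j(6 5 3; 0 0 0)² = 7/429, sgn -1
Racah Σ t=0..1: t=0:+1/161280 t=1:−1/60480 = -1/96768
⇒ 3j(6 5 3; 4 -4 0)² = 15/1001, sgn +1
4πI² = N·(3j₀)²·(3jₘ)² = 35/143
I = -1·√(0.244755/4π) = -0.13956004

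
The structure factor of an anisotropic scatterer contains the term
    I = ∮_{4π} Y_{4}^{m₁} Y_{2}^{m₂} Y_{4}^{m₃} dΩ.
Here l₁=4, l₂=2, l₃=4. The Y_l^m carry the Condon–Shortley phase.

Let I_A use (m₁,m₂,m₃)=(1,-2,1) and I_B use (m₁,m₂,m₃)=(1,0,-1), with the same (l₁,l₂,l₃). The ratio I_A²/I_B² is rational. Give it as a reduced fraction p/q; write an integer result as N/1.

600/289

Same 4,2,4: normalisation and zero-m 3j drop out of the ratio.
A: Δ: 2! 6! 2! / 11! → 1/13860; sum: t=0:+1/144 = 1/144; 3j²(4 2 4; 1 -2 1) = Δ·Π!·Σ² = 10/231  (sign -1)
B: Δ: 2! 6! 2! / 11! → 1/13860; sum: t=0:+1/144 t=1:−1/48 t=2:+1/480 = -17/1440; 3j²(4 2 4; 1 0 -1) = Δ·Π!·Σ² = 289/13860  (sign +1)
I_A²/I_B² = (10/231)/(289/13860) = 600/289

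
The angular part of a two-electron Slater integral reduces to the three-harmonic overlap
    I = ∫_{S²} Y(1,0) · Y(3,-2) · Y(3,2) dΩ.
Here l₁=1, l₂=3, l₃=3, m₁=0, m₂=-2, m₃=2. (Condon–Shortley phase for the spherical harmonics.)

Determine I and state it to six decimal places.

l₁+l₂+l₃=7 is odd: 3j(l;000)=0 ⇒ I=0

0.000000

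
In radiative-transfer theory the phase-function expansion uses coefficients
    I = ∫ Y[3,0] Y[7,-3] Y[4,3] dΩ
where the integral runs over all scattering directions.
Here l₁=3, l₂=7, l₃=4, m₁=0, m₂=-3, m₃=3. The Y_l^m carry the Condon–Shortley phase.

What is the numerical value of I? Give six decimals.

-0.147623

Rules hold: Σm=0, L=14 even, 4≤4≤10.
N = 7·15·9 = 945
Δ = 6!·0!·8!/15! = 1/45045
Racah Σ t=3..3: t=3:−1/20736 = -1/20736
⇒ 3j(3 7 4; 0 0 0)² = 35/1287, sgn -1
Racah Σ t=3..3: t=3:−1/181440 = -1/181440
⇒ 3j(3 7 4; 0 -3 3)² = 32/3003, sgn +1
4πI² = N·(3j₀)²·(3jₘ)² = 5600/20449
I = -1·√(0.273852/4π) = -0.14762267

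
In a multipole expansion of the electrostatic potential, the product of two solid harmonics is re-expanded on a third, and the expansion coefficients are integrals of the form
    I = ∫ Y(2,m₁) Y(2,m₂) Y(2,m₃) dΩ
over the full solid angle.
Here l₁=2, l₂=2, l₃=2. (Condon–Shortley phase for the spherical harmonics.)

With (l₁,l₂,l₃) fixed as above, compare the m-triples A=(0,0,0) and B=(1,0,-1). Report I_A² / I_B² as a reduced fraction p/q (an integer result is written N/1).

4/1

Shared (l₁,l₂,l₃)=(2,2,2): N and (l;000)² cancel in I_A²/I_B².
A: Δ = 2!·2!·2!/7! = 1/630; Racah Σ t=0..2: t=0:+1/8 t=1:−1/1 t=2:+1/8 = -3/4; ⇒ 3j(2 2 2; 0 0 0)² = 2/35, sgn -1
B: Δ = 2!·2!·2!/7! = 1/630; Racah Σ t=0..1: t=0:+1/4 t=1:−1/2 = -1/4; ⇒ 3j(2 2 2; 1 0 -1)² = 1/70, sgn +1
I_A²/I_B² = (2/35)/(1/70) = 4/1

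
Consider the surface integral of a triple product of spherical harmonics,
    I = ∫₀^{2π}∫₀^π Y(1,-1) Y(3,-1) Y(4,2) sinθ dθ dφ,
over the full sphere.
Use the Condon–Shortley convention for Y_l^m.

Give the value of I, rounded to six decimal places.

Checks pass: Σm=0; 8 even; l₃=4∈[2,4].
(2·1+1)(2·3+1)(2·4+1) = 189
Δ: 0! 2! 6! / 9! → 1/252
sum: t=0:+1/36 = 1/36
3j²(1 3 4; 0 0 0) = Δ·Π!·Σ² = 4/63  (sign +1)
sum: t=0:+1/96 = 1/96
3j²(1 3 4; -1 -1 2) = Δ·Π!·Σ² = 5/84  (sign +1)
combine: 4πI² = 189·4/63·5/84 = 5/7
take √, sign +1: I = 0.23841361

0.238414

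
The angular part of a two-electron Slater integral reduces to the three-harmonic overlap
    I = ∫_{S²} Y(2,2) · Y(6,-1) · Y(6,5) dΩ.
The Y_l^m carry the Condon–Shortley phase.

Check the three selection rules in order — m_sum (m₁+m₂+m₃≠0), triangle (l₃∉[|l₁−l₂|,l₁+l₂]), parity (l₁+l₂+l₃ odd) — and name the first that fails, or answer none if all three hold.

m_sum

Σmᵢ = 6  ✗
l₃∈[|l₁−l₂|,l₁+l₂]=[4,8], have l₃=6
Σlᵢ = 14 ⇒ even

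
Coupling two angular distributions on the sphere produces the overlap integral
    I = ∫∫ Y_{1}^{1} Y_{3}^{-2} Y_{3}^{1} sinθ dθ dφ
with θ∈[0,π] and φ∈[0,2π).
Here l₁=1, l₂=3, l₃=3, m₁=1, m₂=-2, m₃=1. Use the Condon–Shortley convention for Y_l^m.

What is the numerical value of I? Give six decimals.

0.000000

L=7 odd ⇒ parity kills the (l;000) factor ⇒ I = 0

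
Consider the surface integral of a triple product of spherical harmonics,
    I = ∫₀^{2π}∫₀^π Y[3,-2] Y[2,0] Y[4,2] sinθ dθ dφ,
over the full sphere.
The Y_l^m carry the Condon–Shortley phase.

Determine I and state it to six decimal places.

Σlᵢ=9 odd — θ-integrand is odd under cosθ→−cosθ; I=0

0.000000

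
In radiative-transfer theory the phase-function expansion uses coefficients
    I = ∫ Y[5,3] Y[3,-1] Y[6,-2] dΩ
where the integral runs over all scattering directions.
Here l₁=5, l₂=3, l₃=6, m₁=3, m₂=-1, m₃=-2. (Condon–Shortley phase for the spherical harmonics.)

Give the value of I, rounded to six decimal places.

m-sum 0 ✓  L=14 even ✓  2≤6≤8 ✓
Π(2lᵢ+1) = 11×7×13 = 1001
triangle coeff Δ(5,3,6) = 1/675675
Σ_t [0,2]: t=0:+1/8640 t=1:−1/2304 t=2:+1/8640 = -7/34560
(3j)²=7/429 [(5 3 6; 0 0 0)], sign=-1
Σ_t [0,2]: t=0:+1/11520 t=1:−1/30240 t=2:+1/1935360 = 1/18432
(3j)²=7/429 [(5 3 6; 3 -1 -2)], sign=+1
⇒ 4πI² = 343/1287
I = (-1)√(343/1287/(4π)) = -0.14563067

-0.145631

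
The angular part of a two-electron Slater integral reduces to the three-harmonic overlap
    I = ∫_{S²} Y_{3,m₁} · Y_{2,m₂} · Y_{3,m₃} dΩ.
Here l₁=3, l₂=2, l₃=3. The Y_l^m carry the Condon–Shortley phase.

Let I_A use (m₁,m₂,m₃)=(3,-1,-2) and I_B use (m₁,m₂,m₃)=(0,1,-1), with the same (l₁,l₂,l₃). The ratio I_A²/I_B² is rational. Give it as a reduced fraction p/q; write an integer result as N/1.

25/2

Shared (l₁,l₂,l₃)=(3,2,3): N and (l;000)² cancel in I_A²/I_B².
A: Δ = 2!·4!·2!/9! = 1/3780; Racah Σ t=0..0: t=0:+1/48 = 1/48; ⇒ 3j(3 2 3; 3 -1 -2)² = 5/84, sgn -1
B: Δ = 2!·4!·2!/9! = 1/3780; Racah Σ t=1..2: t=1:−1/8 t=2:+1/12 = -1/24; ⇒ 3j(3 2 3; 0 1 -1)² = 1/210, sgn -1
I_A²/I_B² = (5/84)/(1/210) = 25/2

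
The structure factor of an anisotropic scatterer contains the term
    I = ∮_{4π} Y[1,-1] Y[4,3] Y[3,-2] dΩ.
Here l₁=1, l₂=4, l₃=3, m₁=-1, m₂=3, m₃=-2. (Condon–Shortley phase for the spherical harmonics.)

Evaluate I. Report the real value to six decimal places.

Checks pass: Σm=0; 8 even; l₃=3∈[3,5].
(2·1+1)(2·4+1)(2·3+1) = 189
Δ: 2! 0! 6! / 9! → 1/252
sum: t=1:−1/36 = -1/36
3j²(1 4 3; 0 0 0) = Δ·Π!·Σ² = 4/63  (sign +1)
sum: t=2:+1/240 = 1/240
3j²(1 4 3; -1 3 -2) = Δ·Π!·Σ² = 1/12  (sign -1)
combine: 4πI² = 189·4/63·1/12 = 1/1
take √, sign -1: I = -0.28209479

-0.282095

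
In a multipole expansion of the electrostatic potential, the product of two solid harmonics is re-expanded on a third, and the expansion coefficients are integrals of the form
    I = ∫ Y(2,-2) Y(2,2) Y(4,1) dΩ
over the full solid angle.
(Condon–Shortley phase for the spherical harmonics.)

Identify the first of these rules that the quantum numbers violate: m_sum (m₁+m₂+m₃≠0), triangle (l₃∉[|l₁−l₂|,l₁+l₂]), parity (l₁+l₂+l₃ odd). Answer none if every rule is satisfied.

azimuthal sum: -2 + 2 + 1 = 1  ✗
0 ≤ 4 ≤ 4 (triangle on l)
L = 2 + 2 + 4 = 8 (even)

m_sum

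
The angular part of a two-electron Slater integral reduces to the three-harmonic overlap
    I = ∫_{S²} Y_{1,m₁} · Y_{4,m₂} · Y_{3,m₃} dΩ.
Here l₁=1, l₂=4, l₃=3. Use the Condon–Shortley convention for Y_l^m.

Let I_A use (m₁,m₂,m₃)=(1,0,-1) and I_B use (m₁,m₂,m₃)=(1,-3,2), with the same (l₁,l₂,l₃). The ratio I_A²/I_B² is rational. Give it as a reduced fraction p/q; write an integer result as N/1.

l's match ⇒ only the (l;m) 3-j factors differ between A and B.
A: triangle coeff Δ(1,4,3) = 1/252; Σ_t [0,0]: t=0:+1/96 = 1/96; (3j)²=1/42 [(1 4 3; 1 0 -1)], sign=+1
B: triangle coeff Δ(1,4,3) = 1/252; Σ_t [0,0]: t=0:+1/240 = 1/240; (3j)²=1/12 [(1 4 3; 1 -3 2)], sign=-1
I_A²/I_B² = (1/42)/(1/12) = 2/7

2/7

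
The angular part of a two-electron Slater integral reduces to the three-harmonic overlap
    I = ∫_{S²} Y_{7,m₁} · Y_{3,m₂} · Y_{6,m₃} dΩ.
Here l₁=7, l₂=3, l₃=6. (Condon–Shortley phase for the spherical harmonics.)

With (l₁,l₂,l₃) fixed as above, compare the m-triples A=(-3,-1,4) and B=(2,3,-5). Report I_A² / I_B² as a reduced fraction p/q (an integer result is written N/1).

36481/4125

Shared (l₁,l₂,l₃)=(7,3,6): N and (l;000)² cancel in I_A²/I_B².
A: Δ = 4!·10!·2!/17! = 1/2042040; Racah Σ t=0..2: t=0:+1/174182400 t=1:−1/2177280 t=2:+1/645120 = 191/174182400; ⇒ 3j(7 3 6; -3 -1 4)² = 36481/2042040, sgn +1
B: Δ = 4!·10!·2!/17! = 1/2042040; Racah Σ t=4..4: t=4:+1/17418240 = 1/17418240; ⇒ 3j(7 3 6; 2 3 -5)² = 25/12376, sgn -1
I_A²/I_B² = (36481/2042040)/(25/12376) = 36481/4125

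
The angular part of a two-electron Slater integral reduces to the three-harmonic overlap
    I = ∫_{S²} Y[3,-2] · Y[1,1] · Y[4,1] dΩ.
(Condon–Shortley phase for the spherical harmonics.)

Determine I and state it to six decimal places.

Checks pass: Σm=0; 8 even; l₃=4∈[2,4].
(2·3+1)(2·1+1)(2·4+1) = 189
Δ: 0! 6! 2! / 9! → 1/252
sum: t=0:+1/36 = 1/36
3j²(3 1 4; 0 0 0) = Δ·Π!·Σ² = 4/63  (sign +1)
sum: t=0:+1/240 = 1/240
3j²(3 1 4; -2 1 1) = Δ·Π!·Σ² = 1/84  (sign -1)
combine: 4πI² = 189·4/63·1/84 = 1/7
take √, sign -1: I = -0.10662181

-0.106622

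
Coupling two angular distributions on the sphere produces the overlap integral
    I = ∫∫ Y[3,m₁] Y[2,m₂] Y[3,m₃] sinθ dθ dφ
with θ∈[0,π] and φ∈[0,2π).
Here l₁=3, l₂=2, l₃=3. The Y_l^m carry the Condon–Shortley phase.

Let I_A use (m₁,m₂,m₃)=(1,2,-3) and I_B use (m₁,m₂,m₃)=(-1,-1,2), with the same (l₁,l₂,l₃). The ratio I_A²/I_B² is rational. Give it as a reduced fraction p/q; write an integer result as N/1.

Shared (l₁,l₂,l₃)=(3,2,3): N and (l;000)² cancel in I_A²/I_B².
A: Δ = 2!·4!·2!/9! = 1/3780; Racah Σ t=2..2: t=2:+1/96 = 1/96; ⇒ 3j(3 2 3; 1 2 -3)² = 1/42, sgn +1
B: Δ = 2!·4!·2!/9! = 1/3780; Racah Σ t=0..1: t=0:+1/48 t=1:−1/12 = -1/16; ⇒ 3j(3 2 3; -1 -1 2)² = 1/28, sgn +1
I_A²/I_B² = (1/42)/(1/28) = 2/3

2/3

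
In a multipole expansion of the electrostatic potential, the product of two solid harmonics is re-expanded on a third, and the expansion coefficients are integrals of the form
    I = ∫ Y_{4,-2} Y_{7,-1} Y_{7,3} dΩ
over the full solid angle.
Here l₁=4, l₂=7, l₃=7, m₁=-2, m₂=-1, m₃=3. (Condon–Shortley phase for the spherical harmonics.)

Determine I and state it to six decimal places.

Rules hold: Σm=0, L=18 even, 3≤7≤11.
N = 9·15·15 = 2025
Δ = 4!·4!·10!/19! = 1/58198140
Racah Σ t=0..4: t=0:+1/17418240 t=1:−1/622080 t=2:+1/230400 t=3:−1/622080 t=4:+1/17418240 = 1/806400
⇒ 3j(4 7 7; 0 0 0)² = 2268/230945, sgn -1
Racah Σ t=2..4: t=2:+1/1658880 t=3:−1/1088640 t=4:+1/7741440 = -13/69672960
⇒ 3j(4 7 7; -2 -1 3)² = 325/149226, sgn -1
4πI² = N·(3j₀)²·(3jₘ)² = 546750/12623809
I = +1·√(0.043311/4π) = 0.05870759

0.058708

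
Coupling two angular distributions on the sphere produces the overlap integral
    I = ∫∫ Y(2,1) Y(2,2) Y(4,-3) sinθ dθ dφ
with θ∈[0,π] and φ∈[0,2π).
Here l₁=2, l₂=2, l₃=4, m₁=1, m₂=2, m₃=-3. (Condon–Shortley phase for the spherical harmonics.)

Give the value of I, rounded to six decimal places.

-0.238414

Checks pass: Σm=0; 8 even; l₃=4∈[0,4].
(2·2+1)(2·2+1)(2·4+1) = 225
Δ: 0! 4! 4! / 9! → 1/630
sum: t=0:+1/16 = 1/16
3j²(2 2 4; 0 0 0) = Δ·Π!·Σ² = 2/35  (sign +1)
sum: t=0:+1/144 = 1/144
3j²(2 2 4; 1 2 -3) = Δ·Π!·Σ² = 1/18  (sign -1)
combine: 4πI² = 225·2/35·1/18 = 5/7
take √, sign -1: I = -0.23841361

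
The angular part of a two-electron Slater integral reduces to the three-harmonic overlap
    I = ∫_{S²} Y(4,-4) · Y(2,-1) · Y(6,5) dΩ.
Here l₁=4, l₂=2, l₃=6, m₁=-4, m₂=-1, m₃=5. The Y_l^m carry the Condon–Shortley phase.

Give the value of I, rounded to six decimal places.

Rules hold: Σm=0, L=12 even, 2≤6≤6.
N = 9·5·13 = 585
Δ = 0!·8!·4!/13! = 1/6435
Racah Σ t=0..0: t=0:+1/2304 = 1/2304
⇒ 3j(4 2 6; 0 0 0)² = 5/143, sgn +1
Racah Σ t=0..0: t=0:+1/241920 = 1/241920
⇒ 3j(4 2 6; -4 -1 5)² = 1/39, sgn -1
4πI² = N·(3j₀)²·(3jₘ)² = 75/143
I = -1·√(0.524476/4π) = -0.20429497

-0.204295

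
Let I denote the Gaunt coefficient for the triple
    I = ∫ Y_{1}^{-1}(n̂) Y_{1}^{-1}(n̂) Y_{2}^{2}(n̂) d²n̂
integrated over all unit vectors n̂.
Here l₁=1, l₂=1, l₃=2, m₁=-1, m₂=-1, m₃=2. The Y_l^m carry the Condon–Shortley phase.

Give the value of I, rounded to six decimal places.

m-sum 0 ✓  L=4 even ✓  0≤2≤2 ✓
Π(2lᵢ+1) = 3×3×5 = 45
triangle coeff Δ(1,1,2) = 1/30
Σ_t [0,0]: t=0:+1/1 = 1/1
(3j)²=2/15 [(1 1 2; 0 0 0)], sign=+1
Σ_t [0,0]: t=0:+1/4 = 1/4
(3j)²=1/5 [(1 1 2; -1 -1 2)], sign=+1
⇒ 4πI² = 6/5
I = (+1)√(6/5/(4π)) = 0.30901936

0.309019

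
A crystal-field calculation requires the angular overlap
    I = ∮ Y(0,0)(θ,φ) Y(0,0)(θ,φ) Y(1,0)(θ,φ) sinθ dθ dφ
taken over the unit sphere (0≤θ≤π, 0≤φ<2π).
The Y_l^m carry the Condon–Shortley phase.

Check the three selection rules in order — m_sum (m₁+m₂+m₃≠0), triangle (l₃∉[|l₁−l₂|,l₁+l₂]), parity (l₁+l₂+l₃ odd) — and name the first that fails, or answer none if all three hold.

triangle

Σmᵢ = 0  ✓
l₃∈[|l₁−l₂|,l₁+l₂]=[0,0], have l₃=1  ✗
Σlᵢ = 1 ⇒ odd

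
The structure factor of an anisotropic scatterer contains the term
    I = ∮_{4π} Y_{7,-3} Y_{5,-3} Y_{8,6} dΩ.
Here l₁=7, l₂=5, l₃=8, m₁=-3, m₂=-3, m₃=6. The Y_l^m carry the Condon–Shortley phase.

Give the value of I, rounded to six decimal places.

Checks pass: Σm=0; 20 even; l₃=8∈[2,12].
(2·7+1)(2·5+1)(2·8+1) = 2805
Δ: 4! 10! 6! / 21! → 1/814773960
sum: t=0:+1/87091200 t=1:−1/4976640 t=2:+1/2073600 t=3:−1/4976640 t=4:+1/87091200 = 1/9676800
3j²(7 5 8; 0 0 0) = Δ·Π!·Σ² = 360/46189  (sign +1)
sum: t=0:+1/4180377600 t=1:−1/261273600 t=2:+1/232243200 = 1/1393459200
3j²(7 5 8; -3 -3 6) = Δ·Π!·Σ² = 1/1292  (sign +1)
combine: 4πI² = 2805·360/46189·1/1292 = 1350/79781
take √, sign +1: I = 0.03669545

0.036695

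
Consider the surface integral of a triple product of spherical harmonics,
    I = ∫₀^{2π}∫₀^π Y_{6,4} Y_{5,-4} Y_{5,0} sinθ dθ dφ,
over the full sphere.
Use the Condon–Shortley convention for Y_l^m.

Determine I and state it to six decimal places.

-0.082328

Checks pass: Σm=0; 16 even; l₃=5∈[1,11].
(2·6+1)(2·5+1)(2·5+1) = 1573
Δ: 6! 6! 4! / 17! → 1/28588560
sum: t=1:−1/345600 t=2:+1/13824 t=3:−1/5184 t=4:+1/13824 t=5:−1/345600 = -7/129600
3j²(6 5 5; 0 0 0) = Δ·Π!·Σ² = 80/7293  (sign +1)
sum: t=0:+1/207360 t=1:−1/345600 = 1/518400
3j²(6 5 5; 4 -4 0) = Δ·Π!·Σ² = 12/2431  (sign -1)
combine: 4πI² = 1573·80/7293·12/2431 = 320/3757
take √, sign -1: I = -0.08232836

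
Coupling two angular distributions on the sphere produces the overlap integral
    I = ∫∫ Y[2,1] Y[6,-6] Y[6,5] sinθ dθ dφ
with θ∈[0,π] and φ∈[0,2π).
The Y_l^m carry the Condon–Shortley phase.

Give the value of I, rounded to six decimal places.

m-sum 0 ✓  L=14 even ✓  4≤6≤8 ✓
Π(2lᵢ+1) = 5×13×13 = 845
triangle coeff Δ(2,6,6) = 1/90090
Σ_t [0,2]: t=0:+1/69120 t=1:−1/14400 t=2:+1/69120 = -7/172800
(3j)²=14/715 [(2 6 6; 0 0 0)], sign=-1
Σ_t [0,0]: t=0:+1/7257600 = 1/7257600
(3j)²=11/455 [(2 6 6; 1 -6 5)], sign=-1
⇒ 4πI² = 2/5
I = (+1)√(2/5/(4π)) = 0.17841241

0.178412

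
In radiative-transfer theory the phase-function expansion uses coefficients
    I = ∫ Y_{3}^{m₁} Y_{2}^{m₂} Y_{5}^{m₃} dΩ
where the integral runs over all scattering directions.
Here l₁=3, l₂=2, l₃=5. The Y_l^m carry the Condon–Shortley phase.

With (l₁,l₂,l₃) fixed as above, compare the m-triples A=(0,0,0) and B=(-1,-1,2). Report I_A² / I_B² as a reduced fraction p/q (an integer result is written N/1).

20/21

Same 3,2,5: normalisation and zero-m 3j drop out of the ratio.
A: Δ: 0! 6! 4! / 11! → 1/2310; sum: t=0:+1/144 = 1/144; 3j²(3 2 5; 0 0 0) = Δ·Π!·Σ² = 10/231  (sign -1)
B: Δ: 0! 6! 4! / 11! → 1/2310; sum: t=0:+1/288 = 1/288; 3j²(3 2 5; -1 -1 2) = Δ·Π!·Σ² = 1/22  (sign -1)
I_A²/I_B² = (10/231)/(1/22) = 20/21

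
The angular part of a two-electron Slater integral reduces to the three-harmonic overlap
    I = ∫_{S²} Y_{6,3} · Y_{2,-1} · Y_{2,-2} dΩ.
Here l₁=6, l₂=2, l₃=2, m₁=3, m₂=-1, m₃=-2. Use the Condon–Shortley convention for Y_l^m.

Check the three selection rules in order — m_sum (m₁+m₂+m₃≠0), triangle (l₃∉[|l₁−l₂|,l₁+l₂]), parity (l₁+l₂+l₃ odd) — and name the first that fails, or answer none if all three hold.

m₁+m₂+m₃ = 3 − 1 − 2 = 0  ✓
triangle: |6−2|=4 ≤ l₃=2 ≤ 6+2=8  ✗
parity: l₁+l₂+l₃ = 10 is even

triangle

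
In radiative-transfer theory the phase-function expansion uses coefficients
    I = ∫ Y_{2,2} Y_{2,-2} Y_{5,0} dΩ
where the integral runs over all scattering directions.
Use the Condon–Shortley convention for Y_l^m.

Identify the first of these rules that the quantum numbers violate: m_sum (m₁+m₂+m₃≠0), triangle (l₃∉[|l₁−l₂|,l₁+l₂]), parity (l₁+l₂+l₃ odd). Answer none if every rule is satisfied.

triangle

Σmᵢ = 0  ✓
l₃∈[|l₁−l₂|,l₁+l₂]=[0,4], have l₃=5  ✗
Σlᵢ = 9 ⇒ odd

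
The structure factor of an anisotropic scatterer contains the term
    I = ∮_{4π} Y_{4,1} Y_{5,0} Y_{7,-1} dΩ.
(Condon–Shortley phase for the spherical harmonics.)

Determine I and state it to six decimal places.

-0.095611

Rules hold: Σm=0, L=16 even, 1≤7≤9.
N = 9·11·15 = 1485
Δ = 2!·6!·8!/17! = 1/6126120
Racah Σ t=0..2: t=0:+1/69120 t=1:−1/20736 t=2:+1/69120 = -1/51840
⇒ 3j(4 5 7; 0 0 0)² = 280/21879, sgn +1
Racah Σ t=0..2: t=0:+1/51840 t=1:−1/27648 t=2:+1/172800 = -23/2073600
⇒ 3j(4 5 7; 1 0 -1)² = 529/87516, sgn -1
4πI² = N·(3j₀)²·(3jₘ)² = 185150/1611753
I = -1·√(0.114875/4π) = -0.09561096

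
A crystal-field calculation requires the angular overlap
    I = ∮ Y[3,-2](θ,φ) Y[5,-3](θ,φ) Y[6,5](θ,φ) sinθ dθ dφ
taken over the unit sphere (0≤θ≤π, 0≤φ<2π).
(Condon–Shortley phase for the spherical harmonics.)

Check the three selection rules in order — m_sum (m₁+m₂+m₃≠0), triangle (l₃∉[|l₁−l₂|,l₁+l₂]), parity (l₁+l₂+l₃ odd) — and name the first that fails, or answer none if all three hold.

none

Σmᵢ = 0  ✓
l₃∈[|l₁−l₂|,l₁+l₂]=[2,8], have l₃=6  ✓
Σlᵢ = 14 ⇒ even  ✓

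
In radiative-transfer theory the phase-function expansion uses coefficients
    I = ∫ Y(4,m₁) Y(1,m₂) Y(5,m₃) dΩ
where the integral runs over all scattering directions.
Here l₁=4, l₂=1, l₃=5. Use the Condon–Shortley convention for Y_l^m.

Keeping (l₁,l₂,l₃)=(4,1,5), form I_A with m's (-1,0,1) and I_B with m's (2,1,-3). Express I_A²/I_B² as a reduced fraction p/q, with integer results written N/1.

6/7

l's match ⇒ only the (l;m) 3-j factors differ between A and B.
A: triangle coeff Δ(4,1,5) = 1/495; Σ_t [0,0]: t=0:+1/720 = 1/720; (3j)²=8/165 [(4 1 5; -1 0 1)], sign=+1
B: triangle coeff Δ(4,1,5) = 1/495; Σ_t [0,0]: t=0:+1/2880 = 1/2880; (3j)²=28/495 [(4 1 5; 2 1 -3)], sign=+1
I_A²/I_B² = (8/165)/(28/495) = 6/7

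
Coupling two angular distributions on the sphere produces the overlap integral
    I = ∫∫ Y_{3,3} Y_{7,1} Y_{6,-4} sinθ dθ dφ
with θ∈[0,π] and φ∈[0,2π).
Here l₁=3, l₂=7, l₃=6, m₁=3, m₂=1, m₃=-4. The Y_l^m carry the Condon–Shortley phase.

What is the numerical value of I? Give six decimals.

Checks pass: Σm=0; 16 even; l₃=6∈[4,10].
(2·3+1)(2·7+1)(2·6+1) = 1365
Δ: 4! 2! 10! / 17! → 1/2042040
sum: t=1:−1/207360 t=2:+1/57600 t=3:−1/207360 = 1/129600
3j²(3 7 6; 0 0 0) = Δ·Π!·Σ² = 168/12155  (sign +1)
sum: t=0:+1/3870720 = 1/3870720
3j²(3 7 6; 3 1 -4) = Δ·Π!·Σ² = 675/136136  (sign +1)
combine: 4πI² = 1365·168/12155·675/136136 = 42525/454597
take √, sign +1: I = 0.08627877

0.086279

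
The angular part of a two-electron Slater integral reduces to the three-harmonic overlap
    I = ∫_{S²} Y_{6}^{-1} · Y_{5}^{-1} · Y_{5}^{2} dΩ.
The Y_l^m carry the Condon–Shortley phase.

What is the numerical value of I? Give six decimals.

0.120248

m-sum 0 ✓  L=16 even ✓  1≤5≤11 ✓
Π(2lᵢ+1) = 13×11×11 = 1573
triangle coeff Δ(6,5,5) = 1/28588560
Σ_t [1,5]: t=1:−1/345600 t=2:+1/13824 t=3:−1/5184 t=4:+1/13824 t=5:−1/345600 = -7/129600
(3j)²=80/7293 [(6 5 5; 0 0 0)], sign=+1
Σ_t [1,4]: t=1:−1/518400 t=2:+1/23040 t=3:−1/10368 t=4:+1/41472 = -1/32400
(3j)²=128/12155 [(6 5 5; -1 -1 2)], sign=+1
⇒ 4πI² = 2048/11271
I = (+1)√(2048/11271/(4π)) = 0.12024827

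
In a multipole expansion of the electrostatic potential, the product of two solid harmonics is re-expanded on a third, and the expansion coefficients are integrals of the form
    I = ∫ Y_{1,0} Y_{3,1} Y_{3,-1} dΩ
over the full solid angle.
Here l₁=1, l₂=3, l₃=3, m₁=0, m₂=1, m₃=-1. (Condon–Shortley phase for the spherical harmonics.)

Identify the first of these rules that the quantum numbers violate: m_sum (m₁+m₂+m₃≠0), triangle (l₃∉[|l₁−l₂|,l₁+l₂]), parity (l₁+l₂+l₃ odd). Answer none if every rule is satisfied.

Σmᵢ = 0  ✓
l₃∈[|l₁−l₂|,l₁+l₂]=[2,4], have l₃=3  ✓
Σlᵢ = 7 ⇒ odd  ✗

parity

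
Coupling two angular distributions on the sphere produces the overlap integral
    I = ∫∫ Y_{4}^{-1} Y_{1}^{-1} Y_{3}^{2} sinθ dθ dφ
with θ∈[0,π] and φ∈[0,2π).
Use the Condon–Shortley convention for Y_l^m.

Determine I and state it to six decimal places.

Checks pass: Σm=0; 8 even; l₃=3∈[3,5].
(2·4+1)(2·1+1)(2·3+1) = 189
Δ: 2! 6! 0! / 9! → 1/252
sum: t=1:−1/36 = -1/36
3j²(4 1 3; 0 0 0) = Δ·Π!·Σ² = 4/63  (sign +1)
sum: t=0:+1/240 = 1/240
3j²(4 1 3; -1 -1 2) = Δ·Π!·Σ² = 1/84  (sign -1)
combine: 4πI² = 189·4/63·1/84 = 1/7
take √, sign -1: I = -0.10662181

-0.106622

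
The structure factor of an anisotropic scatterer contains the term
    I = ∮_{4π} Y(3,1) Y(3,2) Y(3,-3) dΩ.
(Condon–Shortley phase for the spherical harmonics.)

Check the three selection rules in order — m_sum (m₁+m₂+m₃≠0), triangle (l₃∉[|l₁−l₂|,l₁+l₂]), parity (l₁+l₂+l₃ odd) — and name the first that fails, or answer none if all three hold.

parity

m₁+m₂+m₃ = 1 + 2 − 3 = 0  ✓
triangle: |3−3|=0 ≤ l₃=3 ≤ 3+3=6  ✓
parity: l₁+l₂+l₃ = 9 is odd  ✗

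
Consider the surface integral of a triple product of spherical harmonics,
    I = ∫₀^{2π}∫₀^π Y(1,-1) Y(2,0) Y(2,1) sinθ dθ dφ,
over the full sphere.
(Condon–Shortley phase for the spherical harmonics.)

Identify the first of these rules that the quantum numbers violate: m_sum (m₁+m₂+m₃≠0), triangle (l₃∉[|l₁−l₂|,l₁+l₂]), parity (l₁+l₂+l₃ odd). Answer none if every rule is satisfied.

parity

Σmᵢ = 0  ✓
l₃∈[|l₁−l₂|,l₁+l₂]=[1,3], have l₃=2  ✓
Σlᵢ = 5 ⇒ odd  ✗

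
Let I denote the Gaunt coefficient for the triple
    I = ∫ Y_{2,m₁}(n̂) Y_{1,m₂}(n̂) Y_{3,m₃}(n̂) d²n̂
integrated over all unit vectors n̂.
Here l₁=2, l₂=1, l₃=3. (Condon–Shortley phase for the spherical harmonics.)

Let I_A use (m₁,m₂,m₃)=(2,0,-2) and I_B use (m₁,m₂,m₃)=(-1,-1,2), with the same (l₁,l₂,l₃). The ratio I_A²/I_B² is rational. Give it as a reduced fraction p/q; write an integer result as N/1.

Same 2,1,3: normalisation and zero-m 3j drop out of the ratio.
A: Δ: 0! 4! 2! / 7! → 1/105; sum: t=0:+1/24 = 1/24; 3j²(2 1 3; 2 0 -2) = Δ·Π!·Σ² = 1/21  (sign -1)
B: Δ: 0! 4! 2! / 7! → 1/105; sum: t=0:+1/12 = 1/12; 3j²(2 1 3; -1 -1 2) = Δ·Π!·Σ² = 2/21  (sign -1)
I_A²/I_B² = (1/21)/(2/21) = 1/2

1/2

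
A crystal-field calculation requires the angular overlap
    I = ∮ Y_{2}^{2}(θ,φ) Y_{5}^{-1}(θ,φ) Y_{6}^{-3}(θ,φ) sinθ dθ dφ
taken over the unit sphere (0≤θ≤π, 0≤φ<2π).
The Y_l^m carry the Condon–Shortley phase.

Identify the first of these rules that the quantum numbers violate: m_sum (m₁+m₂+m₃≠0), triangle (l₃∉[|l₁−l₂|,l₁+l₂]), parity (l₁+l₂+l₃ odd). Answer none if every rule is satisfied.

m_sum

azimuthal sum: 2 − 1 − 3 = -2  ✗
3 ≤ 6 ≤ 7 (triangle on l)
L = 2 + 5 + 6 = 13 (odd)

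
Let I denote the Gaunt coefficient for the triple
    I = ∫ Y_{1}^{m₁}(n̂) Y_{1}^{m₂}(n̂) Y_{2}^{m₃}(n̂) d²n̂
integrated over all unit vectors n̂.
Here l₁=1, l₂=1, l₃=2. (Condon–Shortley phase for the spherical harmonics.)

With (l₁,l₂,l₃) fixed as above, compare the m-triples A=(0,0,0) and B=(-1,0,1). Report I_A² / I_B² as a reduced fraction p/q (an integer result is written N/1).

Same 1,1,2: normalisation and zero-m 3j drop out of the ratio.
A: Δ: 0! 2! 2! / 5! → 1/30; sum: t=0:+1/1 = 1/1; 3j²(1 1 2; 0 0 0) = Δ·Π!·Σ² = 2/15  (sign +1)
B: Δ: 0! 2! 2! / 5! → 1/30; sum: t=0:+1/2 = 1/2; 3j²(1 1 2; -1 0 1) = Δ·Π!·Σ² = 1/10  (sign -1)
I_A²/I_B² = (2/15)/(1/10) = 4/3

4/3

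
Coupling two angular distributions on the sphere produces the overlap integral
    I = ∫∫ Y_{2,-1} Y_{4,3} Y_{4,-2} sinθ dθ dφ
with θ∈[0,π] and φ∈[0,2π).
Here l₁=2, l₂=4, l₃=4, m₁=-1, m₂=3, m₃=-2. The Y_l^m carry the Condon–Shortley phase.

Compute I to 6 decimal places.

m-sum 0 ✓  L=10 even ✓  2≤4≤6 ✓
Π(2lᵢ+1) = 5×9×9 = 405
triangle coeff Δ(2,4,4) = 1/13860
Σ_t [0,2]: t=0:+1/192 t=1:−1/36 t=2:+1/192 = -5/288
(3j)²=20/693 [(2 4 4; 0 0 0)], sign=-1
Σ_t [1,2]: t=1:−1/1440 t=2:+1/240 = 1/288
(3j)²=5/132 [(2 4 4; -1 3 -2)], sign=+1
⇒ 4πI² = 375/847
I = (-1)√(375/847/(4π)) = -0.18770204

-0.187702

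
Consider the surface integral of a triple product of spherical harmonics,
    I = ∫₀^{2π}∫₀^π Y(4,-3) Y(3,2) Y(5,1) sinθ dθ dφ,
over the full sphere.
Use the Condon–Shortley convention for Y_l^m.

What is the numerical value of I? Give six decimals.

Checks pass: Σm=0; 12 even; l₃=5∈[1,7].
(2·4+1)(2·3+1)(2·5+1) = 693
Δ: 2! 6! 4! / 13! → 1/180180
sum: t=0:+1/576 t=1:−1/144 t=2:+1/576 = -1/288
3j²(4 3 5; 0 0 0) = Δ·Π!·Σ² = 20/1001  (sign +1)
sum: t=1:−1/17280 t=2:+1/1440 = 11/17280
3j²(4 3 5; -3 2 1) = Δ·Π!·Σ² = 11/468  (sign +1)
combine: 4πI² = 693·20/1001·11/468 = 55/169
take √, sign +1: I = 0.16092854

0.160929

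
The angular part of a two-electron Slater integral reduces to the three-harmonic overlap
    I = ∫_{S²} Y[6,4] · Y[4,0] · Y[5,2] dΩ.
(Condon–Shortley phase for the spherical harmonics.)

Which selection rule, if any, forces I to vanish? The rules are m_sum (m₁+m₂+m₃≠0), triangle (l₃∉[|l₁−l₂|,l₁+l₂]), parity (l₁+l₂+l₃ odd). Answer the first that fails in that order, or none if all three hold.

m_sum

azimuthal sum: 4 + 0 + 2 = 6  ✗
2 ≤ 5 ≤ 10 (triangle on l)
L = 6 + 4 + 5 = 15 (odd)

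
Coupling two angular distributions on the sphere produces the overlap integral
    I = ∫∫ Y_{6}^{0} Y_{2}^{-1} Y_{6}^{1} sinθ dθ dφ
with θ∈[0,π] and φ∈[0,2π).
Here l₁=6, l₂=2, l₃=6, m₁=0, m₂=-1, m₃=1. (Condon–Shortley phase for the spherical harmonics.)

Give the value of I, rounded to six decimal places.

Rules hold: Σm=0, L=14 even, 4≤6≤8.
N = 13·5·13 = 845
Δ = 2!·10!·2!/15! = 1/90090
Racah Σ t=0..2: t=0:+1/69120 t=1:−1/14400 t=2:+1/69120 = -7/172800
⇒ 3j(6 2 6; 0 0 0)² = 14/715, sgn -1
Racah Σ t=0..1: t=0:+1/34560 t=1:−1/28800 = -1/172800
⇒ 3j(6 2 6; 0 -1 1)² = 1/1430, sgn +1
4πI² = N·(3j₀)²·(3jₘ)² = 7/605
I = -1·√(0.0115702/4π) = -0.03034355

-0.030344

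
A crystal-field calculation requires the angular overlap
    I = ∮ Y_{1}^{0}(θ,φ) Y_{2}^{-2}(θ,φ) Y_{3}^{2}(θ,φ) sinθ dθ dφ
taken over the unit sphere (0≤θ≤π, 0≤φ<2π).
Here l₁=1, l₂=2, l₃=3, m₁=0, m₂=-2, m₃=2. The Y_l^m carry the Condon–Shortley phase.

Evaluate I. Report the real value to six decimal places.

m-sum 0 ✓  L=6 even ✓  1≤3≤3 ✓
Π(2lᵢ+1) = 3×5×7 = 105
triangle coeff Δ(1,2,3) = 1/105
Σ_t [0,0]: t=0:+1/4 = 1/4
(3j)²=3/35 [(1 2 3; 0 0 0)], sign=-1
Σ_t [0,0]: t=0:+1/24 = 1/24
(3j)²=1/21 [(1 2 3; 0 -2 2)], sign=-1
⇒ 4πI² = 3/7
I = (+1)√(3/7/(4π)) = 0.18467439

0.184674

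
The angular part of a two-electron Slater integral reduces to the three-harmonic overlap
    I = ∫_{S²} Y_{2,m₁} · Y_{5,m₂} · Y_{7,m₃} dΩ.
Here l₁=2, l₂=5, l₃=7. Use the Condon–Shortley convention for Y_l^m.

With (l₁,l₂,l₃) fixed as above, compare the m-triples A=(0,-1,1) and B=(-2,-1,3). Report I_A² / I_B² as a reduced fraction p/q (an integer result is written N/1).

Shared (l₁,l₂,l₃)=(2,5,7): N and (l;000)² cancel in I_A²/I_B².
A: Δ = 0!·4!·10!/15! = 1/15015; Racah Σ t=0..0: t=0:+1/69120 = 1/69120; ⇒ 3j(2 5 7; 0 -1 1)² = 4/143, sgn +1
B: Δ = 0!·4!·10!/15! = 1/15015; Racah Σ t=0..0: t=0:+1/414720 = 1/414720; ⇒ 3j(2 5 7; -2 -1 3)² = 2/143, sgn +1
I_A²/I_B² = (4/143)/(2/143) = 2/1

2/1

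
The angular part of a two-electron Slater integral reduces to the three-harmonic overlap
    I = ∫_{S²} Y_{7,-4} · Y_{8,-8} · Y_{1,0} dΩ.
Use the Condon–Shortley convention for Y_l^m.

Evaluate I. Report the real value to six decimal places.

-4 − 8 + 0 = -12 ≠ 0: azimuthal integral kills it; I = 0

0.000000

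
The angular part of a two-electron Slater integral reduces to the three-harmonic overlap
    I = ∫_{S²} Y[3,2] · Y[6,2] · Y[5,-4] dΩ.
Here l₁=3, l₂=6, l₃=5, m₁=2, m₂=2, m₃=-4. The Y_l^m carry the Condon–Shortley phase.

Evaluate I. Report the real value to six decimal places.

Rules hold: Σm=0, L=14 even, 3≤5≤9.
N = 7·13·11 = 1001
Δ = 4!·2!·8!/15! = 1/675675
Racah Σ t=1..3: t=1:−1/8640 t=2:+1/2304 t=3:−1/8640 = 7/34560
⇒ 3j(3 6 5; 0 0 0)² = 7/429, sgn -1
Racah Σ t=0..1: t=0:+1/967680 t=1:−1/60480 = -1/64512
⇒ 3j(3 6 5; 2 2 -4)² = 15/1001, sgn +1
4πI² = N·(3j₀)²·(3jₘ)² = 35/143
I = -1·√(0.244755/4π) = -0.13956004

-0.139560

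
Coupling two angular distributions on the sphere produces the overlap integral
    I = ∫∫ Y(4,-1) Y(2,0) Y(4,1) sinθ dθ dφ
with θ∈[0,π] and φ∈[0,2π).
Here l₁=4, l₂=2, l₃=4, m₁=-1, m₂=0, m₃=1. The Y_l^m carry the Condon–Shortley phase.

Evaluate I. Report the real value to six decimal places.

m-sum 0 ✓  L=10 even ✓  2≤4≤6 ✓
Π(2lᵢ+1) = 9×5×9 = 405
triangle coeff Δ(4,2,4) = 1/13860
Σ_t [0,2]: t=0:+1/192 t=1:−1/36 t=2:+1/192 = -5/288
(3j)²=20/693 [(4 2 4; 0 0 0)], sign=-1
Σ_t [0,2]: t=0:+1/480 t=1:−1/48 t=2:+1/144 = -17/1440
(3j)²=289/13860 [(4 2 4; -1 0 1)], sign=+1
⇒ 4πI² = 1445/5929
I = (-1)√(1445/5929/(4π)) = -0.13926381

-0.139264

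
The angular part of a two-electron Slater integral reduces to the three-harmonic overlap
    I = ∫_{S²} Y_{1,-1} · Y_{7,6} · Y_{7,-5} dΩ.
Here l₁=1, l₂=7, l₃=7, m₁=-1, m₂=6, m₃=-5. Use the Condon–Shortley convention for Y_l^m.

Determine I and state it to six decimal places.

0.000000

Σlᵢ=15 odd — θ-integrand is odd under cosθ→−cosθ; I=0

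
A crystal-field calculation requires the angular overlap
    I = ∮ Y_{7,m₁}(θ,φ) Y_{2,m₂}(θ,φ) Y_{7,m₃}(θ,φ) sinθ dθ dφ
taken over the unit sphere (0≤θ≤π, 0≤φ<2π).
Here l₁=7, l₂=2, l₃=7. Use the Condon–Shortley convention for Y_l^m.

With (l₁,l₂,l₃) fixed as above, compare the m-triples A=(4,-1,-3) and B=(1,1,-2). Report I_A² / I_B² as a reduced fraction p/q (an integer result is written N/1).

Same 7,2,7: normalisation and zero-m 3j drop out of the ratio.
A: Δ: 2! 12! 2! / 17! → 1/185640; sum: t=0:+1/4354560 t=1:−1/14515200 = 1/6220800; 3j²(7 2 7; 4 -1 -3) = Δ·Π!·Σ² = 77/4420  (sign +1)
B: Δ: 2! 12! 2! / 17! → 1/185640; sum: t=1:−1/1209600 t=2:+1/1935360 = -1/3225600; 3j²(7 2 7; 1 1 -2) = Δ·Π!·Σ² = 243/61880  (sign +1)
I_A²/I_B² = (77/4420)/(243/61880) = 1078/243

1078/243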